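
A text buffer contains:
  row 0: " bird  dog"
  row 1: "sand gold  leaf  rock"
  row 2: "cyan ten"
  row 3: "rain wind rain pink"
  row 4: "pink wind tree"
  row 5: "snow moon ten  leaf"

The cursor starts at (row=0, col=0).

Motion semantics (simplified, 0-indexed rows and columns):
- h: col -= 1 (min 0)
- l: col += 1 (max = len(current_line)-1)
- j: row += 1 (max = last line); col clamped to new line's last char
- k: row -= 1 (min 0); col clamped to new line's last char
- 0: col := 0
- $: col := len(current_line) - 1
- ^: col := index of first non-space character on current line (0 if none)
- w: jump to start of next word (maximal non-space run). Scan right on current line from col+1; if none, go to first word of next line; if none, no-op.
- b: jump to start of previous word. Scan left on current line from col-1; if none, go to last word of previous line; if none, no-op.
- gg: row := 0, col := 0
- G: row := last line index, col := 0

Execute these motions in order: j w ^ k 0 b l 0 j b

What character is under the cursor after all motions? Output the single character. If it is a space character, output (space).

Answer: d

Derivation:
After 1 (j): row=1 col=0 char='s'
After 2 (w): row=1 col=5 char='g'
After 3 (^): row=1 col=0 char='s'
After 4 (k): row=0 col=0 char='_'
After 5 (0): row=0 col=0 char='_'
After 6 (b): row=0 col=0 char='_'
After 7 (l): row=0 col=1 char='b'
After 8 (0): row=0 col=0 char='_'
After 9 (j): row=1 col=0 char='s'
After 10 (b): row=0 col=7 char='d'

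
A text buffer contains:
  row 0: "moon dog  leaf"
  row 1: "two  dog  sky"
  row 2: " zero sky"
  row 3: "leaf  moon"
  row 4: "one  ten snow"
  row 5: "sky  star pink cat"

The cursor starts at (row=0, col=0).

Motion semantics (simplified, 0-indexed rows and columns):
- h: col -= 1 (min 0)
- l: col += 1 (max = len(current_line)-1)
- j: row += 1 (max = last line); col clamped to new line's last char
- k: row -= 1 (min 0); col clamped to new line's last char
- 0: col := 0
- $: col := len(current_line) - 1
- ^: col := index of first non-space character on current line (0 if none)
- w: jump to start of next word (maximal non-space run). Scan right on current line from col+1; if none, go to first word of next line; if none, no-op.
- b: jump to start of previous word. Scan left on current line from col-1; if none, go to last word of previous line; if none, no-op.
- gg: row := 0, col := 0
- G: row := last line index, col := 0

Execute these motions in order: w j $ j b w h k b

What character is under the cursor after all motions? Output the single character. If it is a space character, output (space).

Answer: s

Derivation:
After 1 (w): row=0 col=5 char='d'
After 2 (j): row=1 col=5 char='d'
After 3 ($): row=1 col=12 char='y'
After 4 (j): row=2 col=8 char='y'
After 5 (b): row=2 col=6 char='s'
After 6 (w): row=3 col=0 char='l'
After 7 (h): row=3 col=0 char='l'
After 8 (k): row=2 col=0 char='_'
After 9 (b): row=1 col=10 char='s'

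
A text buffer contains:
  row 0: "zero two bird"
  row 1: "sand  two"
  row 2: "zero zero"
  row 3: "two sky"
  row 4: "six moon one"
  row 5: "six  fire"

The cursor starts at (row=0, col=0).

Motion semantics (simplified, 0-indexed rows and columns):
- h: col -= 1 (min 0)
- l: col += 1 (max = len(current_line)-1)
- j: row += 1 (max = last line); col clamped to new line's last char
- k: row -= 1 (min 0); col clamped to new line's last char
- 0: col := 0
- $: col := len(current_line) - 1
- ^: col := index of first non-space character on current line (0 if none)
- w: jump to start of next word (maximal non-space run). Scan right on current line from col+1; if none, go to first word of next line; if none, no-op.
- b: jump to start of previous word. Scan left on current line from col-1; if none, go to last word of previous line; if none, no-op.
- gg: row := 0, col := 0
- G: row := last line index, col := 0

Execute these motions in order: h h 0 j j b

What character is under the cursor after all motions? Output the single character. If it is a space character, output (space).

Answer: t

Derivation:
After 1 (h): row=0 col=0 char='z'
After 2 (h): row=0 col=0 char='z'
After 3 (0): row=0 col=0 char='z'
After 4 (j): row=1 col=0 char='s'
After 5 (j): row=2 col=0 char='z'
After 6 (b): row=1 col=6 char='t'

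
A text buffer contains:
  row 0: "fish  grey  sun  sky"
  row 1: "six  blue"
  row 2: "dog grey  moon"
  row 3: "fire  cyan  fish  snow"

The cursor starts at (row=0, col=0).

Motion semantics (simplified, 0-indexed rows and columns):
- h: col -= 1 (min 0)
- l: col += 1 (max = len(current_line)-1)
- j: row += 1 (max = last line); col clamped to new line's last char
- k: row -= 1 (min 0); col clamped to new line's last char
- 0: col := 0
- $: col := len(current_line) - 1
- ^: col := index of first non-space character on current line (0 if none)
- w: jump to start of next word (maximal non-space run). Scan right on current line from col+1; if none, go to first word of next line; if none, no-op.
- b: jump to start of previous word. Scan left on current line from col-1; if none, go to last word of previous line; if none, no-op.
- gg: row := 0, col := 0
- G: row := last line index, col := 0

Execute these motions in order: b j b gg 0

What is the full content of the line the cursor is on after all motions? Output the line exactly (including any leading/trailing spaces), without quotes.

Answer: fish  grey  sun  sky

Derivation:
After 1 (b): row=0 col=0 char='f'
After 2 (j): row=1 col=0 char='s'
After 3 (b): row=0 col=17 char='s'
After 4 (gg): row=0 col=0 char='f'
After 5 (0): row=0 col=0 char='f'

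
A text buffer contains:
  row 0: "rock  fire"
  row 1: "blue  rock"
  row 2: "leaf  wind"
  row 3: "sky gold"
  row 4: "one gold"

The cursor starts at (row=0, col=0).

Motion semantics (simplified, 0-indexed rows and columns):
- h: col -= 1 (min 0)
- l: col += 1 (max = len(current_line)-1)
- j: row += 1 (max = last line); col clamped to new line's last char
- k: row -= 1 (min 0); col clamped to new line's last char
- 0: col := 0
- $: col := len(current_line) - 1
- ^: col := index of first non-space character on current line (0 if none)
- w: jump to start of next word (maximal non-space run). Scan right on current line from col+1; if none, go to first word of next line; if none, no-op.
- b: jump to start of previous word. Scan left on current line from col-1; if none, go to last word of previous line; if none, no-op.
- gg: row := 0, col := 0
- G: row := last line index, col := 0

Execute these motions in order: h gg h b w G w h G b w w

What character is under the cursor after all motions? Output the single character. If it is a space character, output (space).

After 1 (h): row=0 col=0 char='r'
After 2 (gg): row=0 col=0 char='r'
After 3 (h): row=0 col=0 char='r'
After 4 (b): row=0 col=0 char='r'
After 5 (w): row=0 col=6 char='f'
After 6 (G): row=4 col=0 char='o'
After 7 (w): row=4 col=4 char='g'
After 8 (h): row=4 col=3 char='_'
After 9 (G): row=4 col=0 char='o'
After 10 (b): row=3 col=4 char='g'
After 11 (w): row=4 col=0 char='o'
After 12 (w): row=4 col=4 char='g'

Answer: g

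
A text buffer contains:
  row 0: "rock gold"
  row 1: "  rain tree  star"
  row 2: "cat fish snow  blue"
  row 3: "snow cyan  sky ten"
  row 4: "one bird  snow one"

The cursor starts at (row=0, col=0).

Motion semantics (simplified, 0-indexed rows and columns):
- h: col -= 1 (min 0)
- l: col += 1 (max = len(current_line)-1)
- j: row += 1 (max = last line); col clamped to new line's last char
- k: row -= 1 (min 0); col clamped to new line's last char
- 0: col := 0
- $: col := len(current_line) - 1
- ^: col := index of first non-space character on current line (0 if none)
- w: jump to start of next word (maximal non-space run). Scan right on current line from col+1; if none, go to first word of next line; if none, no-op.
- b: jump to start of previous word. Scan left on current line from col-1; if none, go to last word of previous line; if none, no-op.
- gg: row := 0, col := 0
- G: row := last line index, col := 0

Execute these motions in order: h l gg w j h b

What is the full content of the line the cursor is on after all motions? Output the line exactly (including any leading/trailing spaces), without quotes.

Answer:   rain tree  star

Derivation:
After 1 (h): row=0 col=0 char='r'
After 2 (l): row=0 col=1 char='o'
After 3 (gg): row=0 col=0 char='r'
After 4 (w): row=0 col=5 char='g'
After 5 (j): row=1 col=5 char='n'
After 6 (h): row=1 col=4 char='i'
After 7 (b): row=1 col=2 char='r'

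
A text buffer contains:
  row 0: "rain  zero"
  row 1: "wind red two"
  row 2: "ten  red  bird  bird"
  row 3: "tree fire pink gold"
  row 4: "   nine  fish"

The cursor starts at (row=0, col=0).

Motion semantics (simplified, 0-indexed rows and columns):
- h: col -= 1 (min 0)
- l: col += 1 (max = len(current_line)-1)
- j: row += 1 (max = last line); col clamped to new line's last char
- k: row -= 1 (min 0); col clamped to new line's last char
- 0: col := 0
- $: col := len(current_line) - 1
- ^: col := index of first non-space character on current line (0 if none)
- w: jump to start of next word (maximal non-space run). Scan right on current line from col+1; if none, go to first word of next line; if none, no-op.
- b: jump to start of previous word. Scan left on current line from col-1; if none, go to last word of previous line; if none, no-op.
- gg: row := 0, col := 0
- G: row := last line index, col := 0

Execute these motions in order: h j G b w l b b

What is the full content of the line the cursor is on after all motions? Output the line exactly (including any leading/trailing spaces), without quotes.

After 1 (h): row=0 col=0 char='r'
After 2 (j): row=1 col=0 char='w'
After 3 (G): row=4 col=0 char='_'
After 4 (b): row=3 col=15 char='g'
After 5 (w): row=4 col=3 char='n'
After 6 (l): row=4 col=4 char='i'
After 7 (b): row=4 col=3 char='n'
After 8 (b): row=3 col=15 char='g'

Answer: tree fire pink gold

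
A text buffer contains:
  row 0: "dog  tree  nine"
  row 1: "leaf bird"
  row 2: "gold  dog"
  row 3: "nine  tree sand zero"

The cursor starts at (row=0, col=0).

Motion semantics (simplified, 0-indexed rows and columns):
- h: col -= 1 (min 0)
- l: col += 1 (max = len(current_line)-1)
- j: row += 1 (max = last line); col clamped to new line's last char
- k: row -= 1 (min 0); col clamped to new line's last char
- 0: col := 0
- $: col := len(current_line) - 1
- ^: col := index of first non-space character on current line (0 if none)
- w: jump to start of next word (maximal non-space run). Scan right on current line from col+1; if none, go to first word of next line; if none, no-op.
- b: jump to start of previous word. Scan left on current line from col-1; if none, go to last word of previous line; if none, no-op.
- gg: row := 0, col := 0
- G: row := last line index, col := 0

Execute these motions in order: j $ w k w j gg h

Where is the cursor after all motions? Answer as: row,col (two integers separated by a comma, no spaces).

Answer: 0,0

Derivation:
After 1 (j): row=1 col=0 char='l'
After 2 ($): row=1 col=8 char='d'
After 3 (w): row=2 col=0 char='g'
After 4 (k): row=1 col=0 char='l'
After 5 (w): row=1 col=5 char='b'
After 6 (j): row=2 col=5 char='_'
After 7 (gg): row=0 col=0 char='d'
After 8 (h): row=0 col=0 char='d'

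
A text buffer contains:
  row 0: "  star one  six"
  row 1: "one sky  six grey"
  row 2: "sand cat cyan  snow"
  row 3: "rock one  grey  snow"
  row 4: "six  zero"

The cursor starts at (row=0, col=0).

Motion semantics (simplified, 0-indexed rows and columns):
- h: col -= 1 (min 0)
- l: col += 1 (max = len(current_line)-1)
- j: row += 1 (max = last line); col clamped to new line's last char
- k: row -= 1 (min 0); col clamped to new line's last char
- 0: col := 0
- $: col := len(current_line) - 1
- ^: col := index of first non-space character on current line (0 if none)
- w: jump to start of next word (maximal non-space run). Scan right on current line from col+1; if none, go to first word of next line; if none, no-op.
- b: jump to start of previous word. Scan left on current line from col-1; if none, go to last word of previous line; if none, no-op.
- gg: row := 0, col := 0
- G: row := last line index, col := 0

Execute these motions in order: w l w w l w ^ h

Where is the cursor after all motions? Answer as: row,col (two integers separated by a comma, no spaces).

Answer: 1,0

Derivation:
After 1 (w): row=0 col=2 char='s'
After 2 (l): row=0 col=3 char='t'
After 3 (w): row=0 col=7 char='o'
After 4 (w): row=0 col=12 char='s'
After 5 (l): row=0 col=13 char='i'
After 6 (w): row=1 col=0 char='o'
After 7 (^): row=1 col=0 char='o'
After 8 (h): row=1 col=0 char='o'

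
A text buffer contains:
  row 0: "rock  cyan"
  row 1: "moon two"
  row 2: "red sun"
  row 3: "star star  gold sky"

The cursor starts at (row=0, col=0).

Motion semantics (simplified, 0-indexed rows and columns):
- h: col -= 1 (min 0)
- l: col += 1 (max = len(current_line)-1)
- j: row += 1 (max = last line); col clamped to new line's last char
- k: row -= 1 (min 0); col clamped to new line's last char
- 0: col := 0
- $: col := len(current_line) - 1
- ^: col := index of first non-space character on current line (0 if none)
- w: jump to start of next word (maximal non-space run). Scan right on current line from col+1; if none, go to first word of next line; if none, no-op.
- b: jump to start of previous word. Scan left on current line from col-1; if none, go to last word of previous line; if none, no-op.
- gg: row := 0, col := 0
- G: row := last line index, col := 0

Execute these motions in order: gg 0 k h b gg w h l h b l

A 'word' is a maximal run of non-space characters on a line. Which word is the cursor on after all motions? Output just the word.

Answer: rock

Derivation:
After 1 (gg): row=0 col=0 char='r'
After 2 (0): row=0 col=0 char='r'
After 3 (k): row=0 col=0 char='r'
After 4 (h): row=0 col=0 char='r'
After 5 (b): row=0 col=0 char='r'
After 6 (gg): row=0 col=0 char='r'
After 7 (w): row=0 col=6 char='c'
After 8 (h): row=0 col=5 char='_'
After 9 (l): row=0 col=6 char='c'
After 10 (h): row=0 col=5 char='_'
After 11 (b): row=0 col=0 char='r'
After 12 (l): row=0 col=1 char='o'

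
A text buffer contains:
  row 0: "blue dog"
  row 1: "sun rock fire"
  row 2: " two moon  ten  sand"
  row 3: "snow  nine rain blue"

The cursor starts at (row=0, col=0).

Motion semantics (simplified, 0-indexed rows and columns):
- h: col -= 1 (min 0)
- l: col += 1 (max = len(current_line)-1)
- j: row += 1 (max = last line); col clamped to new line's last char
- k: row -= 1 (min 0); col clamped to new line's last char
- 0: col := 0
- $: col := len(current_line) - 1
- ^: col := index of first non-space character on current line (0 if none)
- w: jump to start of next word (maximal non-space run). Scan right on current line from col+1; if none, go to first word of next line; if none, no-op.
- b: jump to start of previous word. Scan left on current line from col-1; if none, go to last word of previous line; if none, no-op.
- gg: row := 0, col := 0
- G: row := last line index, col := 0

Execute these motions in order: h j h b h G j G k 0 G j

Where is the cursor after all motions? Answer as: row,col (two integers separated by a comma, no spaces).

Answer: 3,0

Derivation:
After 1 (h): row=0 col=0 char='b'
After 2 (j): row=1 col=0 char='s'
After 3 (h): row=1 col=0 char='s'
After 4 (b): row=0 col=5 char='d'
After 5 (h): row=0 col=4 char='_'
After 6 (G): row=3 col=0 char='s'
After 7 (j): row=3 col=0 char='s'
After 8 (G): row=3 col=0 char='s'
After 9 (k): row=2 col=0 char='_'
After 10 (0): row=2 col=0 char='_'
After 11 (G): row=3 col=0 char='s'
After 12 (j): row=3 col=0 char='s'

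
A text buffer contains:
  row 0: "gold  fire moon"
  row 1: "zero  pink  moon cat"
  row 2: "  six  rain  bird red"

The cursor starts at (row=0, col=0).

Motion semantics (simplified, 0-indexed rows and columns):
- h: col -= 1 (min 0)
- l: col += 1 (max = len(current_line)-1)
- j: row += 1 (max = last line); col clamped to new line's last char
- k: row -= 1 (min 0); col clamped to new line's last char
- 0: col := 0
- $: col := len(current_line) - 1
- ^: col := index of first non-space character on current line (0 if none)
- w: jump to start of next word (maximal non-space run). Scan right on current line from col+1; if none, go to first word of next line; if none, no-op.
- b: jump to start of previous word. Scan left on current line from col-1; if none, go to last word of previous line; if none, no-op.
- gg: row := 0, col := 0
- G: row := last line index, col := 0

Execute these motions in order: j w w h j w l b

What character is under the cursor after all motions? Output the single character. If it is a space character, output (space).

After 1 (j): row=1 col=0 char='z'
After 2 (w): row=1 col=6 char='p'
After 3 (w): row=1 col=12 char='m'
After 4 (h): row=1 col=11 char='_'
After 5 (j): row=2 col=11 char='_'
After 6 (w): row=2 col=13 char='b'
After 7 (l): row=2 col=14 char='i'
After 8 (b): row=2 col=13 char='b'

Answer: b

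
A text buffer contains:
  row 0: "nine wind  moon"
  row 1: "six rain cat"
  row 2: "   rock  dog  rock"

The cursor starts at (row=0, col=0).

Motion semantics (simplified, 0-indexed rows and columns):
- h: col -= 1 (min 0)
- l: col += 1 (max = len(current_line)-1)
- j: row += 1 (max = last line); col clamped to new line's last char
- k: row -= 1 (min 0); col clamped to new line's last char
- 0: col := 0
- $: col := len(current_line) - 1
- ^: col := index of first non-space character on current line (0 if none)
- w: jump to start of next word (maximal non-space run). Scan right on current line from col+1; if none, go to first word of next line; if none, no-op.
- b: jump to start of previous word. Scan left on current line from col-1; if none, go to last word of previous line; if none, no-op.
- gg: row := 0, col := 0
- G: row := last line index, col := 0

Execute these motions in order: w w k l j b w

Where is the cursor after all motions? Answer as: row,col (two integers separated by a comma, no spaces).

Answer: 2,3

Derivation:
After 1 (w): row=0 col=5 char='w'
After 2 (w): row=0 col=11 char='m'
After 3 (k): row=0 col=11 char='m'
After 4 (l): row=0 col=12 char='o'
After 5 (j): row=1 col=11 char='t'
After 6 (b): row=1 col=9 char='c'
After 7 (w): row=2 col=3 char='r'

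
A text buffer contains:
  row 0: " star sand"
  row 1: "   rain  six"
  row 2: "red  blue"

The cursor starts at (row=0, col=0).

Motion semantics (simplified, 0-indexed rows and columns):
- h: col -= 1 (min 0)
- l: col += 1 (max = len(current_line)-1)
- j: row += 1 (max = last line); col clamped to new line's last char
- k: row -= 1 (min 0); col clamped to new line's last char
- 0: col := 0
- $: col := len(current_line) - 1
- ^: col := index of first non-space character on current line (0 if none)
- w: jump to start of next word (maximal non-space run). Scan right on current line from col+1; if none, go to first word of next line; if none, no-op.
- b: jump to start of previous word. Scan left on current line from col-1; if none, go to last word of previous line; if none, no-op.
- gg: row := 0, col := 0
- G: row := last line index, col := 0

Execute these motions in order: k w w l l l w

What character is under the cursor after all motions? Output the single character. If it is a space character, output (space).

Answer: r

Derivation:
After 1 (k): row=0 col=0 char='_'
After 2 (w): row=0 col=1 char='s'
After 3 (w): row=0 col=6 char='s'
After 4 (l): row=0 col=7 char='a'
After 5 (l): row=0 col=8 char='n'
After 6 (l): row=0 col=9 char='d'
After 7 (w): row=1 col=3 char='r'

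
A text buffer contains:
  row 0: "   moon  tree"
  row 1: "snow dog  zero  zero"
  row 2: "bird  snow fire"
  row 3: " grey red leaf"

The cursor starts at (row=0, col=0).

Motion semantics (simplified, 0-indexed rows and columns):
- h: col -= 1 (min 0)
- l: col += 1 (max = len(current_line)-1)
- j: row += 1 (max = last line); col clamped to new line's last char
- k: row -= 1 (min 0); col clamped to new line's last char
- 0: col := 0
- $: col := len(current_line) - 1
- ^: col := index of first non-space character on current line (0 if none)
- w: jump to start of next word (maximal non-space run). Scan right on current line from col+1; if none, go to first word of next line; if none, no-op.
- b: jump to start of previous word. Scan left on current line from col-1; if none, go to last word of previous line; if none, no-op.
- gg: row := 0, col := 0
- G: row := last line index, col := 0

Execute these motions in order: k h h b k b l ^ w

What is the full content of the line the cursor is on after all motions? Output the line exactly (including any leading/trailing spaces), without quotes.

After 1 (k): row=0 col=0 char='_'
After 2 (h): row=0 col=0 char='_'
After 3 (h): row=0 col=0 char='_'
After 4 (b): row=0 col=0 char='_'
After 5 (k): row=0 col=0 char='_'
After 6 (b): row=0 col=0 char='_'
After 7 (l): row=0 col=1 char='_'
After 8 (^): row=0 col=3 char='m'
After 9 (w): row=0 col=9 char='t'

Answer:    moon  tree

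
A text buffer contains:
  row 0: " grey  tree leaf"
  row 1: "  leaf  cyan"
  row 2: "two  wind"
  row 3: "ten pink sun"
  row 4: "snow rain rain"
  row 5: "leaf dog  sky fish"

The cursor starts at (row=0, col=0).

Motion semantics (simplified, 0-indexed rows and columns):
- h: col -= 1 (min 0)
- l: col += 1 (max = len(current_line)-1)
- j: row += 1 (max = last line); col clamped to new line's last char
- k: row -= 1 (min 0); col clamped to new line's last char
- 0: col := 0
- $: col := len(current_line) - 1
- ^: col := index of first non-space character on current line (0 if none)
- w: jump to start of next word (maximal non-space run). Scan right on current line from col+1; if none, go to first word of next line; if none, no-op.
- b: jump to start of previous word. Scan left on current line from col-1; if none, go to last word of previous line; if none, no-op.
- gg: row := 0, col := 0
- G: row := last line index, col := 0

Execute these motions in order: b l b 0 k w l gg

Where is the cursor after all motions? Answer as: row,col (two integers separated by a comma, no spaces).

Answer: 0,0

Derivation:
After 1 (b): row=0 col=0 char='_'
After 2 (l): row=0 col=1 char='g'
After 3 (b): row=0 col=1 char='g'
After 4 (0): row=0 col=0 char='_'
After 5 (k): row=0 col=0 char='_'
After 6 (w): row=0 col=1 char='g'
After 7 (l): row=0 col=2 char='r'
After 8 (gg): row=0 col=0 char='_'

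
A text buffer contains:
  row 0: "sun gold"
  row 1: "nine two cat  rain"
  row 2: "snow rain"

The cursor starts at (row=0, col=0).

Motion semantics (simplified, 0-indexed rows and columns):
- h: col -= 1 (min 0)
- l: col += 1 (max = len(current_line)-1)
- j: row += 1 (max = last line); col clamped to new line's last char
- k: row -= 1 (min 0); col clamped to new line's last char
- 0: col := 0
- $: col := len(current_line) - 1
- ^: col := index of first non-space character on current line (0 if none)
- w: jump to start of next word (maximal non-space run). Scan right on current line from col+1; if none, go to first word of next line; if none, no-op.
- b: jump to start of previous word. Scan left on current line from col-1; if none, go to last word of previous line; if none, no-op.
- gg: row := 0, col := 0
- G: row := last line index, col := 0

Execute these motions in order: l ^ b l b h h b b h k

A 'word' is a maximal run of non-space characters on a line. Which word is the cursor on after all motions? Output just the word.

Answer: sun

Derivation:
After 1 (l): row=0 col=1 char='u'
After 2 (^): row=0 col=0 char='s'
After 3 (b): row=0 col=0 char='s'
After 4 (l): row=0 col=1 char='u'
After 5 (b): row=0 col=0 char='s'
After 6 (h): row=0 col=0 char='s'
After 7 (h): row=0 col=0 char='s'
After 8 (b): row=0 col=0 char='s'
After 9 (b): row=0 col=0 char='s'
After 10 (h): row=0 col=0 char='s'
After 11 (k): row=0 col=0 char='s'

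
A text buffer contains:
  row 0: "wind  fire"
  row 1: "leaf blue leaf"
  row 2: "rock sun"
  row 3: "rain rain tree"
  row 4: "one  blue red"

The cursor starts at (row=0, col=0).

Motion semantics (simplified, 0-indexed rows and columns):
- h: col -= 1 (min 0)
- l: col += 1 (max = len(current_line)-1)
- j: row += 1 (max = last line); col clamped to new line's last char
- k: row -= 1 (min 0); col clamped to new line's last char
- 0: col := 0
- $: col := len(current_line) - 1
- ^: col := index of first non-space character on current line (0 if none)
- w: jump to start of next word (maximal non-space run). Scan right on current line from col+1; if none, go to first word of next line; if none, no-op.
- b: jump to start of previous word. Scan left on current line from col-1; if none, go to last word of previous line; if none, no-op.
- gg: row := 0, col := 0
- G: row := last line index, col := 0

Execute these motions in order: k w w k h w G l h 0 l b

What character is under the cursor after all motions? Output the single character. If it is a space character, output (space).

Answer: o

Derivation:
After 1 (k): row=0 col=0 char='w'
After 2 (w): row=0 col=6 char='f'
After 3 (w): row=1 col=0 char='l'
After 4 (k): row=0 col=0 char='w'
After 5 (h): row=0 col=0 char='w'
After 6 (w): row=0 col=6 char='f'
After 7 (G): row=4 col=0 char='o'
After 8 (l): row=4 col=1 char='n'
After 9 (h): row=4 col=0 char='o'
After 10 (0): row=4 col=0 char='o'
After 11 (l): row=4 col=1 char='n'
After 12 (b): row=4 col=0 char='o'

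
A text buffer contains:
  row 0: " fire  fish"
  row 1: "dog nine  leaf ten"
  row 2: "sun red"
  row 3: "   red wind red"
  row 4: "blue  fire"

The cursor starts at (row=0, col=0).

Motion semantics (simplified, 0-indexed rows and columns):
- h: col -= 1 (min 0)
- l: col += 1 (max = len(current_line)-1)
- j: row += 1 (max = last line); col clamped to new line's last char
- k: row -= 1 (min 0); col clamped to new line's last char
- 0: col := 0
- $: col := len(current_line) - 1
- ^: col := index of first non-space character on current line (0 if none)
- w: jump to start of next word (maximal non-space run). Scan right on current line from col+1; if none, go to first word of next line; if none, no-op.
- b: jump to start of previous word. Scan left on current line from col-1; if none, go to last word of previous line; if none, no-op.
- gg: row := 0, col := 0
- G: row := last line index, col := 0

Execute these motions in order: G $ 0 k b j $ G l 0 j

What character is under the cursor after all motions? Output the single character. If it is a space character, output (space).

After 1 (G): row=4 col=0 char='b'
After 2 ($): row=4 col=9 char='e'
After 3 (0): row=4 col=0 char='b'
After 4 (k): row=3 col=0 char='_'
After 5 (b): row=2 col=4 char='r'
After 6 (j): row=3 col=4 char='e'
After 7 ($): row=3 col=14 char='d'
After 8 (G): row=4 col=0 char='b'
After 9 (l): row=4 col=1 char='l'
After 10 (0): row=4 col=0 char='b'
After 11 (j): row=4 col=0 char='b'

Answer: b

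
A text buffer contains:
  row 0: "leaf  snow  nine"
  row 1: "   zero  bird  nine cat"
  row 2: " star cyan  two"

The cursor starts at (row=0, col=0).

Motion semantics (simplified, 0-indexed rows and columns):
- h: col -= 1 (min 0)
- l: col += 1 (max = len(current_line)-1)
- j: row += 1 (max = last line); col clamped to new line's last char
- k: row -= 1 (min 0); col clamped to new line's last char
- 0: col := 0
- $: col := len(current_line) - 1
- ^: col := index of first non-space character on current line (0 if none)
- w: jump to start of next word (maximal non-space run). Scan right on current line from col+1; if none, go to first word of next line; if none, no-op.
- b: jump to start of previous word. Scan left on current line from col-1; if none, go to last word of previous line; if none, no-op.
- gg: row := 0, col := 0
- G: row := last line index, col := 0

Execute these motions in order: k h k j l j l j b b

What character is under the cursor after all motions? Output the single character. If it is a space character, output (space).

After 1 (k): row=0 col=0 char='l'
After 2 (h): row=0 col=0 char='l'
After 3 (k): row=0 col=0 char='l'
After 4 (j): row=1 col=0 char='_'
After 5 (l): row=1 col=1 char='_'
After 6 (j): row=2 col=1 char='s'
After 7 (l): row=2 col=2 char='t'
After 8 (j): row=2 col=2 char='t'
After 9 (b): row=2 col=1 char='s'
After 10 (b): row=1 col=20 char='c'

Answer: c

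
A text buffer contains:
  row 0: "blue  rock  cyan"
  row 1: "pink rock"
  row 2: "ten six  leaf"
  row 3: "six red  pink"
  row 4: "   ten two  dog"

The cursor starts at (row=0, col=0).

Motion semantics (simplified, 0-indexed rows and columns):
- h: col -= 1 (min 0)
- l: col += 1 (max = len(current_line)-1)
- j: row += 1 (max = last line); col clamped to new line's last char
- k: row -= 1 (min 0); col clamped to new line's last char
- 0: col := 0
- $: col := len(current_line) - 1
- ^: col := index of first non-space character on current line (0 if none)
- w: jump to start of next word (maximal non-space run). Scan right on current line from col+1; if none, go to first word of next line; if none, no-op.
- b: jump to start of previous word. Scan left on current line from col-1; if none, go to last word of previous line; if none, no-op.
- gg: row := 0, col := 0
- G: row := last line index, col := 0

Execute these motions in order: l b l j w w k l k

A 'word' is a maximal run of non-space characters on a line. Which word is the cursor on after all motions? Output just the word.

Answer: blue

Derivation:
After 1 (l): row=0 col=1 char='l'
After 2 (b): row=0 col=0 char='b'
After 3 (l): row=0 col=1 char='l'
After 4 (j): row=1 col=1 char='i'
After 5 (w): row=1 col=5 char='r'
After 6 (w): row=2 col=0 char='t'
After 7 (k): row=1 col=0 char='p'
After 8 (l): row=1 col=1 char='i'
After 9 (k): row=0 col=1 char='l'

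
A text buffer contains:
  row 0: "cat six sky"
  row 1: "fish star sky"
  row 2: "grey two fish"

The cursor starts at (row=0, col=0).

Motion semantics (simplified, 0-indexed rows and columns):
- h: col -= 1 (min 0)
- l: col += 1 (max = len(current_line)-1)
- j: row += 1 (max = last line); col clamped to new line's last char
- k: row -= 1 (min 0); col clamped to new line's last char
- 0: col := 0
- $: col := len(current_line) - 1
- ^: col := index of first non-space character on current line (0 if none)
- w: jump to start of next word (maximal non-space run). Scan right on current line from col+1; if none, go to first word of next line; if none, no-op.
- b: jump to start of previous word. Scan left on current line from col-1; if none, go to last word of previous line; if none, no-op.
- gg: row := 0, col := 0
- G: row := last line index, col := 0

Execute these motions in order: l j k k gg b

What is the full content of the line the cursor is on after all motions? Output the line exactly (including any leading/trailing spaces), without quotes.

After 1 (l): row=0 col=1 char='a'
After 2 (j): row=1 col=1 char='i'
After 3 (k): row=0 col=1 char='a'
After 4 (k): row=0 col=1 char='a'
After 5 (gg): row=0 col=0 char='c'
After 6 (b): row=0 col=0 char='c'

Answer: cat six sky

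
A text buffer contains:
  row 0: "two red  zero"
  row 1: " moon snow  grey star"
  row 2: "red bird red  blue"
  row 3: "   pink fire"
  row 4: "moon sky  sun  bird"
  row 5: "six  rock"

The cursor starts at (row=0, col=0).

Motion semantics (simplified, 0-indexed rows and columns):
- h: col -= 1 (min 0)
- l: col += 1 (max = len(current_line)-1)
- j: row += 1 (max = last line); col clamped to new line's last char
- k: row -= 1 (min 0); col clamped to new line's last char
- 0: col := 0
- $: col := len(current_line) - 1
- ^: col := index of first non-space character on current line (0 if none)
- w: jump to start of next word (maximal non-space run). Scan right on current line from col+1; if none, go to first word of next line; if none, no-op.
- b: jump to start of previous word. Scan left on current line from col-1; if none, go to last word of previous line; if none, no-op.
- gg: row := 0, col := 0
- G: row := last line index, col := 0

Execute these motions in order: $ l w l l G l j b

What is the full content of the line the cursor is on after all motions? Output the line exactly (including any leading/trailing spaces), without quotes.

After 1 ($): row=0 col=12 char='o'
After 2 (l): row=0 col=12 char='o'
After 3 (w): row=1 col=1 char='m'
After 4 (l): row=1 col=2 char='o'
After 5 (l): row=1 col=3 char='o'
After 6 (G): row=5 col=0 char='s'
After 7 (l): row=5 col=1 char='i'
After 8 (j): row=5 col=1 char='i'
After 9 (b): row=5 col=0 char='s'

Answer: six  rock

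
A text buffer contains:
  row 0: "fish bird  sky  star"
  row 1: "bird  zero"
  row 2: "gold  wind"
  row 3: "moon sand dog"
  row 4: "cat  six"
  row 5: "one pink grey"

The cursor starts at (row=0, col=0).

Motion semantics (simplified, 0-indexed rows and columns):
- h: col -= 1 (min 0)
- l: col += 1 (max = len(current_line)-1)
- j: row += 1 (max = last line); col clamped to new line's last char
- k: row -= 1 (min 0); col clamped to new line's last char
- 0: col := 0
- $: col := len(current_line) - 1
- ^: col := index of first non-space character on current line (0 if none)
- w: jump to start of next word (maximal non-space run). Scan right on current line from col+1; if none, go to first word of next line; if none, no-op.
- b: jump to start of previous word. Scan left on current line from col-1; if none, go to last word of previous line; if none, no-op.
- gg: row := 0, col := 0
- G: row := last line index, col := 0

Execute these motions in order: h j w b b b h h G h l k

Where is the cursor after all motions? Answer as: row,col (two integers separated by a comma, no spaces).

After 1 (h): row=0 col=0 char='f'
After 2 (j): row=1 col=0 char='b'
After 3 (w): row=1 col=6 char='z'
After 4 (b): row=1 col=0 char='b'
After 5 (b): row=0 col=16 char='s'
After 6 (b): row=0 col=11 char='s'
After 7 (h): row=0 col=10 char='_'
After 8 (h): row=0 col=9 char='_'
After 9 (G): row=5 col=0 char='o'
After 10 (h): row=5 col=0 char='o'
After 11 (l): row=5 col=1 char='n'
After 12 (k): row=4 col=1 char='a'

Answer: 4,1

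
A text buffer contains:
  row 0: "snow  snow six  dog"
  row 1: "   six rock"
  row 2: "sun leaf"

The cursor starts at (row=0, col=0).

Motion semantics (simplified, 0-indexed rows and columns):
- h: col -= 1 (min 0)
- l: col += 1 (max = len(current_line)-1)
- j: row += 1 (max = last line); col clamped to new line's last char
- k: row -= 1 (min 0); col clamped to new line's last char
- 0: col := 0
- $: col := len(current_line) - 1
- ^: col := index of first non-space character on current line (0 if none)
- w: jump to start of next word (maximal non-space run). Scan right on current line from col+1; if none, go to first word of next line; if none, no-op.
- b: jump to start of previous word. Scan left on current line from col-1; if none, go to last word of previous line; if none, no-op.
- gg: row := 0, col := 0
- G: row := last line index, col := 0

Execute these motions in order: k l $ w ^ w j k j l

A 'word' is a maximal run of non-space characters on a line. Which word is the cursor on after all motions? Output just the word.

Answer: leaf

Derivation:
After 1 (k): row=0 col=0 char='s'
After 2 (l): row=0 col=1 char='n'
After 3 ($): row=0 col=18 char='g'
After 4 (w): row=1 col=3 char='s'
After 5 (^): row=1 col=3 char='s'
After 6 (w): row=1 col=7 char='r'
After 7 (j): row=2 col=7 char='f'
After 8 (k): row=1 col=7 char='r'
After 9 (j): row=2 col=7 char='f'
After 10 (l): row=2 col=7 char='f'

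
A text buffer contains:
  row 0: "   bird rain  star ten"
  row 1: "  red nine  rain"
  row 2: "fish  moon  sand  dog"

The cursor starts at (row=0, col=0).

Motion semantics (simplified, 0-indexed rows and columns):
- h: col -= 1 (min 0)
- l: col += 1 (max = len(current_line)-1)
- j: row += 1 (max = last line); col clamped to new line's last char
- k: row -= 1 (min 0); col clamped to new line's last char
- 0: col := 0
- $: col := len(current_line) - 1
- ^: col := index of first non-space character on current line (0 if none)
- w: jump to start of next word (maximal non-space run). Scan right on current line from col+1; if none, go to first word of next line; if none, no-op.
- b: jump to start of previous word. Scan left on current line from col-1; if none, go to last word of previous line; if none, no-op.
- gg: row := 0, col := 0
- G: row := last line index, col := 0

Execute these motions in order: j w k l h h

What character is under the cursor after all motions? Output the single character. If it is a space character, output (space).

After 1 (j): row=1 col=0 char='_'
After 2 (w): row=1 col=2 char='r'
After 3 (k): row=0 col=2 char='_'
After 4 (l): row=0 col=3 char='b'
After 5 (h): row=0 col=2 char='_'
After 6 (h): row=0 col=1 char='_'

Answer: (space)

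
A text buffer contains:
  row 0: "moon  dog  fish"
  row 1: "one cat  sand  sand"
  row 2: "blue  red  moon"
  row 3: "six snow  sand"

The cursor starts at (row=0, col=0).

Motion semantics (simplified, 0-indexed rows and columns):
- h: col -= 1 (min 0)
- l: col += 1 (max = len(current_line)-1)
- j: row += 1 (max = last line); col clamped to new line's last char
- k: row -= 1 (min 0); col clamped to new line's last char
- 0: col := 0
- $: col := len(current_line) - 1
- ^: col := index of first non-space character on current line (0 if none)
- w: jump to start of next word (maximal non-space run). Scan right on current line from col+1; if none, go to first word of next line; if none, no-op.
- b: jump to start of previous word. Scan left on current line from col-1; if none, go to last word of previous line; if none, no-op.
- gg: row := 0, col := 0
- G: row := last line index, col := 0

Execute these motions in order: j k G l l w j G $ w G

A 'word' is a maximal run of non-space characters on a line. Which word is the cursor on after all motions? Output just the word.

After 1 (j): row=1 col=0 char='o'
After 2 (k): row=0 col=0 char='m'
After 3 (G): row=3 col=0 char='s'
After 4 (l): row=3 col=1 char='i'
After 5 (l): row=3 col=2 char='x'
After 6 (w): row=3 col=4 char='s'
After 7 (j): row=3 col=4 char='s'
After 8 (G): row=3 col=0 char='s'
After 9 ($): row=3 col=13 char='d'
After 10 (w): row=3 col=13 char='d'
After 11 (G): row=3 col=0 char='s'

Answer: six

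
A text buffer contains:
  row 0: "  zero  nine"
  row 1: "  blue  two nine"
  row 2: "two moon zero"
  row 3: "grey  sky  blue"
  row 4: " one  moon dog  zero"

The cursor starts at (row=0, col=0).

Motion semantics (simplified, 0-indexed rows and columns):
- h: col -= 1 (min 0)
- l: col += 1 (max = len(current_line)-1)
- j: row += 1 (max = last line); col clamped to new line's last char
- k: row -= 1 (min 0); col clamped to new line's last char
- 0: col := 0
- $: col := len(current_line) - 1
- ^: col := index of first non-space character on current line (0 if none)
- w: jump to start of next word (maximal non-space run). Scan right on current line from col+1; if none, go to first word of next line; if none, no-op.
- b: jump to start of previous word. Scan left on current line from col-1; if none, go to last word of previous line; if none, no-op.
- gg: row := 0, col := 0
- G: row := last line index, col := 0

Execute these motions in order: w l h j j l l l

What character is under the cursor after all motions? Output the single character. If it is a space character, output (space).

After 1 (w): row=0 col=2 char='z'
After 2 (l): row=0 col=3 char='e'
After 3 (h): row=0 col=2 char='z'
After 4 (j): row=1 col=2 char='b'
After 5 (j): row=2 col=2 char='o'
After 6 (l): row=2 col=3 char='_'
After 7 (l): row=2 col=4 char='m'
After 8 (l): row=2 col=5 char='o'

Answer: o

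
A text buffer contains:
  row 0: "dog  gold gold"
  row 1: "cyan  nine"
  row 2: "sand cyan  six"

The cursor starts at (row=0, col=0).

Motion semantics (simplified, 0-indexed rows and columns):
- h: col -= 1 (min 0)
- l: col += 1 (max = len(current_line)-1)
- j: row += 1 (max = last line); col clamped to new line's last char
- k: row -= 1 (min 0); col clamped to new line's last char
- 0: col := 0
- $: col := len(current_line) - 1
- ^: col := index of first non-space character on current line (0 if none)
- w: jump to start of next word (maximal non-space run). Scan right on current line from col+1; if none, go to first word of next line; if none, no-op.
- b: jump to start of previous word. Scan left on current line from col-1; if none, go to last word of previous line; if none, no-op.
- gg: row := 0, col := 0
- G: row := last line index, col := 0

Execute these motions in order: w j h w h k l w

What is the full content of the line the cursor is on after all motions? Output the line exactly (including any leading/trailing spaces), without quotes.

After 1 (w): row=0 col=5 char='g'
After 2 (j): row=1 col=5 char='_'
After 3 (h): row=1 col=4 char='_'
After 4 (w): row=1 col=6 char='n'
After 5 (h): row=1 col=5 char='_'
After 6 (k): row=0 col=5 char='g'
After 7 (l): row=0 col=6 char='o'
After 8 (w): row=0 col=10 char='g'

Answer: dog  gold gold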